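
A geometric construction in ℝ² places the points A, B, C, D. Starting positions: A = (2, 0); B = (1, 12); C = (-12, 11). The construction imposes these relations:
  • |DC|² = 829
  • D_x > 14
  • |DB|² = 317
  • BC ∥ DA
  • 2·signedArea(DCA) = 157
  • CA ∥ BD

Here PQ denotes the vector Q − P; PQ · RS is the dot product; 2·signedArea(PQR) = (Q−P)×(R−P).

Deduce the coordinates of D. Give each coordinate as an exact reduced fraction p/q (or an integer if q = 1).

1. D_x = 15  [BC ∥ DA ∩ CA ∥ BD]
2. D_y = 1  [BC ∥ DA ∩ CA ∥ BD]
   → D = (15, 1)

D = (15, 1)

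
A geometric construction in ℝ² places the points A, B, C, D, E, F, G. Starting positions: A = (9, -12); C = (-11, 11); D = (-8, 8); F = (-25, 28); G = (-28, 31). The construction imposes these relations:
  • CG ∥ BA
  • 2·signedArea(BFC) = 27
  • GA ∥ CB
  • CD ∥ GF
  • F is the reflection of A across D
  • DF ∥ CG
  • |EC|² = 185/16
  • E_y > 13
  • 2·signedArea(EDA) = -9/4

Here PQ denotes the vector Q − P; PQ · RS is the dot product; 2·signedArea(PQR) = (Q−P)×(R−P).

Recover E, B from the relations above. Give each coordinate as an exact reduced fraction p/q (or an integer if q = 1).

1. E_x = -13  [line 20·x + 17·y + 105/4 = 0 ∩ |EC|² = 185/16]
2. E_y = 55/4  [line 20·x + 17·y + 105/4 = 0 ∩ |EC|² = 185/16]
   → E = (-13, 55/4)
3. B_x = 26  [CG ∥ BA ∩ GA ∥ CB]
4. B_y = -32  [CG ∥ BA ∩ GA ∥ CB]
   → B = (26, -32)

B = (26, -32)
E = (-13, 55/4)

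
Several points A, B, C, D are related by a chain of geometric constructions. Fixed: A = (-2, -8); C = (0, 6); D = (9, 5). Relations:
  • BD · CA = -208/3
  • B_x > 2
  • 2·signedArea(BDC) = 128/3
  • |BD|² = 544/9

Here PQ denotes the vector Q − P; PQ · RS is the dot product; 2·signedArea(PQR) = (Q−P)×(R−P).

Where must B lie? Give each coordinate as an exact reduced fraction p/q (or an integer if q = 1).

1. B_x = 7/3  [2·signedArea(BDC) = 128/3 ∩ BD · CA = -208/3]
2. B_y = 1  [2·signedArea(BDC) = 128/3 ∩ BD · CA = -208/3]
   → B = (7/3, 1)

B = (7/3, 1)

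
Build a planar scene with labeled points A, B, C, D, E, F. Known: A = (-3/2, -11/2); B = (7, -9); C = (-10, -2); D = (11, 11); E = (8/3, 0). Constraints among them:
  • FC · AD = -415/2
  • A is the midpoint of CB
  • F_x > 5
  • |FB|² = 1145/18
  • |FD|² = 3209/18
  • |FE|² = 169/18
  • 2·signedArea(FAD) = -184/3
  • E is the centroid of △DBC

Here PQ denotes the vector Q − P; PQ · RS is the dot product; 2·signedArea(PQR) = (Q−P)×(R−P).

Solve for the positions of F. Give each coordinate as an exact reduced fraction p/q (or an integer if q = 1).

F = (11/2, -7/6)

1. F_x = 11/2  [2·signedArea(FAD) = -184/3 ∩ FC · AD = -415/2]
2. F_y = -7/6  [2·signedArea(FAD) = -184/3 ∩ FC · AD = -415/2]
   → F = (11/2, -7/6)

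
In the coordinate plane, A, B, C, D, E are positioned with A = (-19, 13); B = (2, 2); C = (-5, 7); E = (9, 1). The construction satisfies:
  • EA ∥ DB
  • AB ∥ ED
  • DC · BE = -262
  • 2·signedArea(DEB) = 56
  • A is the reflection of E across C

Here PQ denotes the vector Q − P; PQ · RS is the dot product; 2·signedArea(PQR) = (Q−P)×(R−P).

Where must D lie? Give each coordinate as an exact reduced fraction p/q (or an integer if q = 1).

1. D_x = 30  [EA ∥ DB ∩ AB ∥ ED]
2. D_y = -10  [EA ∥ DB ∩ AB ∥ ED]
   → D = (30, -10)

D = (30, -10)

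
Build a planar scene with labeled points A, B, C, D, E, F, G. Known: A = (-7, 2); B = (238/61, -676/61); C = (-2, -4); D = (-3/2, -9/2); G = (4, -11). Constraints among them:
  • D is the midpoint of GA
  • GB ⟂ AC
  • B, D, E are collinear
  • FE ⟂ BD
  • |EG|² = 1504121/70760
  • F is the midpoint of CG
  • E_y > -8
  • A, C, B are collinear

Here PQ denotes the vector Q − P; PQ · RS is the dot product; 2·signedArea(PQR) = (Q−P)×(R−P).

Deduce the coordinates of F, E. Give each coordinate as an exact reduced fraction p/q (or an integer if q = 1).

1. F_x = 1  [F is the midpoint of CG]
2. F_y = -15/2  [F is the midpoint of CG]
   → F = (1, -15/2)
3. E_x = 34577/35380  [B, D, E are collinear ∩ FE ⟂ BD]
4. E_y = -266009/35380  [B, D, E are collinear ∩ FE ⟂ BD]
   → E = (34577/35380, -266009/35380)

E = (34577/35380, -266009/35380)
F = (1, -15/2)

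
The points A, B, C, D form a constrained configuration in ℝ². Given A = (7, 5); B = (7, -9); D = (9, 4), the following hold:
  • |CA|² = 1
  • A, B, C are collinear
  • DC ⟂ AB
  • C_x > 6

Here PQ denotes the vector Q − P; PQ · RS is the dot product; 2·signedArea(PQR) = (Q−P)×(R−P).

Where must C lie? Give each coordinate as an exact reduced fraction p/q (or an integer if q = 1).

C = (7, 4)

1. C_x = 7  [A, B, C are collinear ∩ DC ⟂ AB]
2. C_y = 4  [A, B, C are collinear ∩ DC ⟂ AB]
   → C = (7, 4)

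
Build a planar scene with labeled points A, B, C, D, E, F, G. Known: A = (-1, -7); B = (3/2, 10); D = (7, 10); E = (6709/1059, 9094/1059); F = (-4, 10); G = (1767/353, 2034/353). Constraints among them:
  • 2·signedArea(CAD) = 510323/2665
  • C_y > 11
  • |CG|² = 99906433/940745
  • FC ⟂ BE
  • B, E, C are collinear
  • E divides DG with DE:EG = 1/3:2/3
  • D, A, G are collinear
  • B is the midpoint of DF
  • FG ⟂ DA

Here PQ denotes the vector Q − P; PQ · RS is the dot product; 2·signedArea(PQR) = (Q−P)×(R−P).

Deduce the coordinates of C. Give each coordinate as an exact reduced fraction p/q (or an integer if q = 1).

C = (-3356068/940745, 10800226/940745)

1. C_x = -3356068/940745  [B, E, C are collinear ∩ FC ⟂ BE]
2. C_y = 10800226/940745  [B, E, C are collinear ∩ FC ⟂ BE]
   → C = (-3356068/940745, 10800226/940745)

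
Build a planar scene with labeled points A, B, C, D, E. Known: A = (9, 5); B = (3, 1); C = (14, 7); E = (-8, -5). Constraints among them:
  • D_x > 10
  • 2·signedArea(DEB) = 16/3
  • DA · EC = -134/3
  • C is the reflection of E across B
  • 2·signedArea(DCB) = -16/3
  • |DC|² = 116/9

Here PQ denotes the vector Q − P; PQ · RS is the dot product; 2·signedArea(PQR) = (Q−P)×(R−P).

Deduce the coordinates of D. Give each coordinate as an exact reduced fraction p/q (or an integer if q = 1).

D = (32/3, 17/3)

1. D_x = 32/3  [2·signedArea(DEB) = 16/3 ∩ DA · EC = -134/3]
2. D_y = 17/3  [2·signedArea(DEB) = 16/3 ∩ DA · EC = -134/3]
   → D = (32/3, 17/3)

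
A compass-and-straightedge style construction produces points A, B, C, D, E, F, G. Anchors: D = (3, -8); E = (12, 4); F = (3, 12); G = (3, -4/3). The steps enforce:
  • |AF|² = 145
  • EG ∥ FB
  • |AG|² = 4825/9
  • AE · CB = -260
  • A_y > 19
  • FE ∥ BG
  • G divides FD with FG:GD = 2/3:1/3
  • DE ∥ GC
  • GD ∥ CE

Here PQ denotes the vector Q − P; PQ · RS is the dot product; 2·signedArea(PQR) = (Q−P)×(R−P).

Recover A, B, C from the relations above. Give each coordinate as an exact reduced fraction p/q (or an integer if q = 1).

1. B_x = -6  [FE ∥ BG ∩ EG ∥ FB]
2. B_y = 20/3  [FE ∥ BG ∩ EG ∥ FB]
   → B = (-6, 20/3)
3. C_x = 12  [GD ∥ CE ∩ DE ∥ GC]
4. C_y = 32/3  [GD ∥ CE ∩ DE ∥ GC]
   → C = (12, 32/3)
5. A_x = -6  [line 18·x + 4·y + 28 = 0 ∩ |AF|² = 145]
6. A_y = 20  [line 18·x + 4·y + 28 = 0 ∩ |AF|² = 145]
   → A = (-6, 20)

A = (-6, 20)
B = (-6, 20/3)
C = (12, 32/3)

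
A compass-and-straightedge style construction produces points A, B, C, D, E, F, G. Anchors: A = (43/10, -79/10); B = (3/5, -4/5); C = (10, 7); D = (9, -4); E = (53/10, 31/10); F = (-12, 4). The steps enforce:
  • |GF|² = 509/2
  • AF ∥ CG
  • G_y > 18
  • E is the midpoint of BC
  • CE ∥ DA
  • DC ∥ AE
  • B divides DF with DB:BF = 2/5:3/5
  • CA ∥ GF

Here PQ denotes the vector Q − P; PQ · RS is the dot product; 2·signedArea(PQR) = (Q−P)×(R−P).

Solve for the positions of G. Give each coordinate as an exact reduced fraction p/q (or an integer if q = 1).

G = (-63/10, 189/10)

1. G_x = -63/10  [CA ∥ GF ∩ AF ∥ CG]
2. G_y = 189/10  [CA ∥ GF ∩ AF ∥ CG]
   → G = (-63/10, 189/10)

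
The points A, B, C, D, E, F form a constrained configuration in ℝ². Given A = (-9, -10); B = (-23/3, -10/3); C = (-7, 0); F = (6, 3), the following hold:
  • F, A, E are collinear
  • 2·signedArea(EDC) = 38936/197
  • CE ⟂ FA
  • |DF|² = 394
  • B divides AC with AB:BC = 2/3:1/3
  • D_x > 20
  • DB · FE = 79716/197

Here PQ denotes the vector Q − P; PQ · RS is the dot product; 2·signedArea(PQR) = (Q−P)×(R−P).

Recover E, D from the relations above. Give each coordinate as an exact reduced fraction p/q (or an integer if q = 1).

D = (21, 16)
E = (-573/197, -930/197)

1. E_x = -573/197  [F, A, E are collinear ∩ CE ⟂ FA]
2. E_y = -930/197  [F, A, E are collinear ∩ CE ⟂ FA]
   → E = (-573/197, -930/197)
3. D_x = 21  [line 1755/197·x + 1521/197·y + -61191/197 = 0 ∩ |DF|² = 394]
4. D_y = 16  [line 1755/197·x + 1521/197·y + -61191/197 = 0 ∩ |DF|² = 394]
   → D = (21, 16)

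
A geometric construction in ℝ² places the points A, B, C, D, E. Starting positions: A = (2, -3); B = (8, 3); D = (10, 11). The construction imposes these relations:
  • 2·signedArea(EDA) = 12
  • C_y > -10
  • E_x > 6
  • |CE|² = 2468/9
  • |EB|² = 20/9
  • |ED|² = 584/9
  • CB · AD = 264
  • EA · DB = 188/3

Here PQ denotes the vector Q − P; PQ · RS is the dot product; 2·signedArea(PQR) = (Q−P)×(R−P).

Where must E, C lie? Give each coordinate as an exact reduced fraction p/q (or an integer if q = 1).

C = (-4, -9)
E = (20/3, 11/3)

1. E_x = 20/3  [EA · DB = 188/3 ∩ 2·signedArea(EDA) = 12]
2. E_y = 11/3  [EA · DB = 188/3 ∩ 2·signedArea(EDA) = 12]
   → E = (20/3, 11/3)
3. C_x = -4  [line -8·x + -14·y + -158 = 0 ∩ |CE|² = 2468/9]
4. C_y = -9  [line -8·x + -14·y + -158 = 0 ∩ |CE|² = 2468/9]
   → C = (-4, -9)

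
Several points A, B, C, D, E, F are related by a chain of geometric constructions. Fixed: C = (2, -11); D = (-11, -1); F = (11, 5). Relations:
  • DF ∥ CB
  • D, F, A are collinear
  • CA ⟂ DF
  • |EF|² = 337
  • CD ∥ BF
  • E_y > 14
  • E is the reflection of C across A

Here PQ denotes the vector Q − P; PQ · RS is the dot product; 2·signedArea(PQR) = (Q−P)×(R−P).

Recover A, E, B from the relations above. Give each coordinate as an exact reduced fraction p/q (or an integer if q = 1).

A = (-187/130, 209/130)
B = (24, -5)
E = (-317/65, 924/65)

1. A_x = -187/130  [D, F, A are collinear ∩ CA ⟂ DF]
2. A_y = 209/130  [D, F, A are collinear ∩ CA ⟂ DF]
   → A = (-187/130, 209/130)
3. E_x = -317/65  [E is the reflection of C across A]
4. E_y = 924/65  [E is the reflection of C across A]
   → E = (-317/65, 924/65)
5. B_x = 24  [CD ∥ BF ∩ DF ∥ CB]
6. B_y = -5  [CD ∥ BF ∩ DF ∥ CB]
   → B = (24, -5)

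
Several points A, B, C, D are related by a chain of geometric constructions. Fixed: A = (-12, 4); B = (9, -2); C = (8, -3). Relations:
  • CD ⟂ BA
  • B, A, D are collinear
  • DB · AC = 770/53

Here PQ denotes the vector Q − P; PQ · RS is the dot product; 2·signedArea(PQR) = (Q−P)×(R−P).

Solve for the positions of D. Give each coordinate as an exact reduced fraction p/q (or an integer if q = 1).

1. D_x = 442/53  [B, A, D are collinear ∩ CD ⟂ BA]
2. D_y = -96/53  [B, A, D are collinear ∩ CD ⟂ BA]
   → D = (442/53, -96/53)

D = (442/53, -96/53)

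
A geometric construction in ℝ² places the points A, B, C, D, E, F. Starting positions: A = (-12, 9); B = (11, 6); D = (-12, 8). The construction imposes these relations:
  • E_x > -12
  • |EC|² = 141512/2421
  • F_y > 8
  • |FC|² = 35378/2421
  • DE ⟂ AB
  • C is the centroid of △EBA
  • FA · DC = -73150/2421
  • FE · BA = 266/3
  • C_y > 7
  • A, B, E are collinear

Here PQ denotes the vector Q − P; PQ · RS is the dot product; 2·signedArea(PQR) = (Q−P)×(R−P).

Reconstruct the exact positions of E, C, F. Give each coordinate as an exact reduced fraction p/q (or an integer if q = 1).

1. E_x = -6387/538  [A, B, E are collinear ∩ DE ⟂ AB]
2. E_y = 4833/538  [A, B, E are collinear ∩ DE ⟂ AB]
   → E = (-6387/538, 4833/538)
3. C_x = -6925/1614  [C is the centroid of △EBA]
4. C_y = 4301/538  [C is the centroid of △EBA]
   → C = (-6925/1614, 4301/538)
5. F_x = -13043/1614  [FE · BA = 266/3 ∩ FA · DC = -73150/2421]
6. F_y = 4567/538  [FE · BA = 266/3 ∩ FA · DC = -73150/2421]
   → F = (-13043/1614, 4567/538)

C = (-6925/1614, 4301/538)
E = (-6387/538, 4833/538)
F = (-13043/1614, 4567/538)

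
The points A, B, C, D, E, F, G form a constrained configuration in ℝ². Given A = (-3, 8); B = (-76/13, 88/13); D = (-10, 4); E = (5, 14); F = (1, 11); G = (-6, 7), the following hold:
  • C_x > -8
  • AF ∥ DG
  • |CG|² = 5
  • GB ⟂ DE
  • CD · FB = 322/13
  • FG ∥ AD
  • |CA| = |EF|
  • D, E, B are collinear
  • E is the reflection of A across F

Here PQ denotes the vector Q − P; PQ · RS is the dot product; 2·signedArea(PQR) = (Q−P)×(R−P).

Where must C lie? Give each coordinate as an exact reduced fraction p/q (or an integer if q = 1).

1. C_x = -7  [line 89/13·x + 55/13·y + 348/13 = 0 ∩ |CG|² = 5]
2. C_y = 5  [line 89/13·x + 55/13·y + 348/13 = 0 ∩ |CG|² = 5]
   → C = (-7, 5)

C = (-7, 5)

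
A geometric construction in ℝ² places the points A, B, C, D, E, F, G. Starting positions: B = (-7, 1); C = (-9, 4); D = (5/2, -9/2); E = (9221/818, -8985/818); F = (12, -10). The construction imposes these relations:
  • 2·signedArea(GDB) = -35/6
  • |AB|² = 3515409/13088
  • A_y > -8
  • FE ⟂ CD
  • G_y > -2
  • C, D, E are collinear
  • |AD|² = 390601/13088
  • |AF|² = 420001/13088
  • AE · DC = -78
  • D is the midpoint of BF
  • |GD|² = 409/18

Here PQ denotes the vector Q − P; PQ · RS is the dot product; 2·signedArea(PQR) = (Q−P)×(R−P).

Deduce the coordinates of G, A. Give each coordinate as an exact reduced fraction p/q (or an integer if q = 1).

1. G_x = -4/3  [line -11/2·x + -19/2·y + -139/6 = 0 ∩ |GD|² = 409/18]
2. G_y = -5/3  [line -11/2·x + -19/2·y + -139/6 = 0 ∩ |GD|² = 409/18]
   → G = (-4/3, -5/3)
3. A_x = 21937/3272  [line 23/2·x + -17/2·y + -145 = 0 ∩ |AB|² = 3515409/13088]
4. A_y = -26137/3272  [line 23/2·x + -17/2·y + -145 = 0 ∩ |AB|² = 3515409/13088]
   → A = (21937/3272, -26137/3272)

A = (21937/3272, -26137/3272)
G = (-4/3, -5/3)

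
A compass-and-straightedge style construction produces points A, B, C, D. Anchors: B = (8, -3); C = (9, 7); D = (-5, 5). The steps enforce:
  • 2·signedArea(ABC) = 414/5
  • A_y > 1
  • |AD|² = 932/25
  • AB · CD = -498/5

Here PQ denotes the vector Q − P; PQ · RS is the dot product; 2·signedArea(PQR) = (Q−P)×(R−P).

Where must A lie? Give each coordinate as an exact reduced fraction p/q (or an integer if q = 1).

A = (1/5, 9/5)

1. A_x = 1/5  [2·signedArea(ABC) = 414/5 ∩ AB · CD = -498/5]
2. A_y = 9/5  [2·signedArea(ABC) = 414/5 ∩ AB · CD = -498/5]
   → A = (1/5, 9/5)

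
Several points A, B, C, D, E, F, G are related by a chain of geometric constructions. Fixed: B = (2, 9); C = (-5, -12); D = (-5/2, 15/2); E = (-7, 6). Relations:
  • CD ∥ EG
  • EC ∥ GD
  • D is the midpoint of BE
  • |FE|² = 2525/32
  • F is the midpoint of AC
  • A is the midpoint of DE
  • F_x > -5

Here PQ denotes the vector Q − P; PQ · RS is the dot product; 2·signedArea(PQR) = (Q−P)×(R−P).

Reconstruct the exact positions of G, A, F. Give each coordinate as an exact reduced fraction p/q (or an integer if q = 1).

A = (-19/4, 27/4)
F = (-39/8, -21/8)
G = (-9/2, 51/2)

1. G_x = -9/2  [EC ∥ GD ∩ CD ∥ EG]
2. G_y = 51/2  [EC ∥ GD ∩ CD ∥ EG]
   → G = (-9/2, 51/2)
3. A_x = -19/4  [A is the midpoint of DE]
4. A_y = 27/4  [A is the midpoint of DE]
   → A = (-19/4, 27/4)
5. F_x = -39/8  [F is the midpoint of AC]
6. F_y = -21/8  [F is the midpoint of AC]
   → F = (-39/8, -21/8)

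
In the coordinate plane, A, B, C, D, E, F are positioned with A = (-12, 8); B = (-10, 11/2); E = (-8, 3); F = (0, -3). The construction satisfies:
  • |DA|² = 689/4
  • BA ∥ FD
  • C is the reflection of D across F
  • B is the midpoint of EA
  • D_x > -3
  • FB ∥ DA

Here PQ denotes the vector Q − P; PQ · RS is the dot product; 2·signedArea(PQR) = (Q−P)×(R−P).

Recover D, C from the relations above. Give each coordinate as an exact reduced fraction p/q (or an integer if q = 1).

1. D_x = -2  [FB ∥ DA ∩ BA ∥ FD]
2. D_y = -1/2  [FB ∥ DA ∩ BA ∥ FD]
   → D = (-2, -1/2)
3. C_x = 2  [C is the reflection of D across F]
4. C_y = -11/2  [C is the reflection of D across F]
   → C = (2, -11/2)

C = (2, -11/2)
D = (-2, -1/2)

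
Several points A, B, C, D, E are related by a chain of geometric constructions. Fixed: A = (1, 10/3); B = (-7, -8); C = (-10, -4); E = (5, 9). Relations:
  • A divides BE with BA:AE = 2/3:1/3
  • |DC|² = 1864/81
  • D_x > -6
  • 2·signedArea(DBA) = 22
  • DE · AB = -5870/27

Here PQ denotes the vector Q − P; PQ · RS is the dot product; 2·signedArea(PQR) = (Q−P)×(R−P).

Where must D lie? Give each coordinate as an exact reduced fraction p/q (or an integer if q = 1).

D = (-16/3, -26/9)

1. D_x = -16/3  [DE · AB = -5870/27 ∩ 2·signedArea(DBA) = 22]
2. D_y = -26/9  [DE · AB = -5870/27 ∩ 2·signedArea(DBA) = 22]
   → D = (-16/3, -26/9)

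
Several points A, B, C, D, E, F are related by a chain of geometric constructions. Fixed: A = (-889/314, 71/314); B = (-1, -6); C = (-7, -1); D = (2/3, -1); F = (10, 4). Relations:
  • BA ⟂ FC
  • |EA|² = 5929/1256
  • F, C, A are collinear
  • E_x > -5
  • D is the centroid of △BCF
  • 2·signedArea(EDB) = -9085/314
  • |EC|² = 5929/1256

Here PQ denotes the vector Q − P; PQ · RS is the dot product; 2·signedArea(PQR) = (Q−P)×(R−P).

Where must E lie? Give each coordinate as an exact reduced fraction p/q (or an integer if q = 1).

E = (-3087/628, -243/628)

1. E_x = -3087/628  [line 5·x + -5/3·y + 7515/314 = 0 ∩ |EC|² = 5929/1256]
2. E_y = -243/628  [line 5·x + -5/3·y + 7515/314 = 0 ∩ |EC|² = 5929/1256]
   → E = (-3087/628, -243/628)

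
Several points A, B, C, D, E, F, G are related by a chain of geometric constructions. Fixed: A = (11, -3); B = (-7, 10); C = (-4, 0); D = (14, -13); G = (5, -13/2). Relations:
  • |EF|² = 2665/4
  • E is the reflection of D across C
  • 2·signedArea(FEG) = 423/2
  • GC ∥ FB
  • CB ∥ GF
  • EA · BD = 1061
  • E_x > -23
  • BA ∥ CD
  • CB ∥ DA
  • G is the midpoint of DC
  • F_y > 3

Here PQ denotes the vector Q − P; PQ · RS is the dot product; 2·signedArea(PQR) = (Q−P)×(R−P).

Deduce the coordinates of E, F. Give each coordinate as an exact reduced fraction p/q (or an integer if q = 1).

E = (-22, 13)
F = (2, 7/2)

1. E_x = -22  [E is the reflection of D across C]
2. E_y = 13  [E is the reflection of D across C]
   → E = (-22, 13)
3. F_x = 2  [GC ∥ FB ∩ CB ∥ GF]
4. F_y = 7/2  [GC ∥ FB ∩ CB ∥ GF]
   → F = (2, 7/2)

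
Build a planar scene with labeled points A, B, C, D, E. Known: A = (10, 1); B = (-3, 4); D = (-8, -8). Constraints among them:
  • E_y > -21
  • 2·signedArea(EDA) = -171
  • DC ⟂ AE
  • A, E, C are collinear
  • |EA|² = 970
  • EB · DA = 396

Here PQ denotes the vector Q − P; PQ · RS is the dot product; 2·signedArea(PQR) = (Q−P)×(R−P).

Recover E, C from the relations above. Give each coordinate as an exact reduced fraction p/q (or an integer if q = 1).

1. E_x = -13  [2·signedArea(EDA) = -171 ∩ EB · DA = 396]
2. E_y = -20  [2·signedArea(EDA) = -171 ∩ EB · DA = 396]
   → E = (-13, -20)
3. C_x = -4169/970  [A, E, C are collinear ∩ DC ⟂ AE]
4. C_y = -11693/970  [A, E, C are collinear ∩ DC ⟂ AE]
   → C = (-4169/970, -11693/970)

C = (-4169/970, -11693/970)
E = (-13, -20)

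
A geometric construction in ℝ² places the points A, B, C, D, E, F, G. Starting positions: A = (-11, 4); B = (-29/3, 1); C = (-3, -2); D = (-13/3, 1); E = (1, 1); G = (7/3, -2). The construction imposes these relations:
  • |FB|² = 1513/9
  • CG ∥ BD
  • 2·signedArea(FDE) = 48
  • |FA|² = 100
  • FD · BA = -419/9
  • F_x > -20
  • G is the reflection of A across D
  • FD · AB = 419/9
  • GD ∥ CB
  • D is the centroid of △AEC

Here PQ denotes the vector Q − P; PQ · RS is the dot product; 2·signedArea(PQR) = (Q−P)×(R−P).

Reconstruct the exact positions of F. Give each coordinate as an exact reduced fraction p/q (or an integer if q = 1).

F = (-19, 10)

1. F_x = -19  [2·signedArea(FDE) = 48 ∩ FD · AB = 419/9]
2. F_y = 10  [2·signedArea(FDE) = 48 ∩ FD · AB = 419/9]
   → F = (-19, 10)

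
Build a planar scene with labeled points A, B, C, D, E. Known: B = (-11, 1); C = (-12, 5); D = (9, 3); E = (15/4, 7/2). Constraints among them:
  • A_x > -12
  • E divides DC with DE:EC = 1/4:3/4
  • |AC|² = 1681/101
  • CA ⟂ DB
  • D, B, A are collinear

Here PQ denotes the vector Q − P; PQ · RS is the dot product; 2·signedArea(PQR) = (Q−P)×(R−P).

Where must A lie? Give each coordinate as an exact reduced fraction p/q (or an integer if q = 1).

A = (-1171/101, 95/101)

1. A_x = -1171/101  [D, B, A are collinear ∩ CA ⟂ DB]
2. A_y = 95/101  [D, B, A are collinear ∩ CA ⟂ DB]
   → A = (-1171/101, 95/101)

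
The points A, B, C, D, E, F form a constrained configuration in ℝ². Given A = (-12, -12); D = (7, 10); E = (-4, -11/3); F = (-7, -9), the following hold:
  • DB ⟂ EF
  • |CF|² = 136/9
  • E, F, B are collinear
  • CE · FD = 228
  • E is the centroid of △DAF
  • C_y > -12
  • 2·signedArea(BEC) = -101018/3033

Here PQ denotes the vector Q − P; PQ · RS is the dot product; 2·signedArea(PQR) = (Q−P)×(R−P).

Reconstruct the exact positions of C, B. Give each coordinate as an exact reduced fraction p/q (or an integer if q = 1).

B = (1511/337, 3847/337)
C = (-31/3, -11)

1. C_x = -31/3  [line -14·x + -19·y + -1061/3 = 0 ∩ |CF|² = 136/9]
2. C_y = -11  [line -14·x + -19·y + -1061/3 = 0 ∩ |CF|² = 136/9]
   → C = (-31/3, -11)
3. B_x = 1511/337  [E, F, B are collinear ∩ DB ⟂ EF]
4. B_y = 3847/337  [E, F, B are collinear ∩ DB ⟂ EF]
   → B = (1511/337, 3847/337)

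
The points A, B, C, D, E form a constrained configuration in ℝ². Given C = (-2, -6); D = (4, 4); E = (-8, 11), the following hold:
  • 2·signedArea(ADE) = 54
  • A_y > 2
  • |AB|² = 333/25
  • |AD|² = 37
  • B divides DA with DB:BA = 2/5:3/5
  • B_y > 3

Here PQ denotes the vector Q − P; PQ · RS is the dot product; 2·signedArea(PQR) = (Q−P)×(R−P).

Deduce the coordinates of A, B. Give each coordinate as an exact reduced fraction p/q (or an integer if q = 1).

A = (-2, 3)
B = (8/5, 18/5)

1. A_x = -2  [line -7·x + -12·y + 22 = 0 ∩ |AD|² = 37]
2. A_y = 3  [line -7·x + -12·y + 22 = 0 ∩ |AD|² = 37]
   → A = (-2, 3)
3. B_x = 8/5  [B divides DA with DB:BA = 2/5:3/5]
4. B_y = 18/5  [B divides DA with DB:BA = 2/5:3/5]
   → B = (8/5, 18/5)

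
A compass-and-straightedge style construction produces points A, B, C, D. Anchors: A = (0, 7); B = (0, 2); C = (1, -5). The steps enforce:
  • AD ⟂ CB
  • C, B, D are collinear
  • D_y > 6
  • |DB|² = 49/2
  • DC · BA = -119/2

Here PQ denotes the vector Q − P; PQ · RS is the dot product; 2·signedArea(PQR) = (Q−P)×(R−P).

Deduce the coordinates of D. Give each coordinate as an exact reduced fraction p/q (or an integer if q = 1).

1. D_x = -7/10  [C, B, D are collinear ∩ AD ⟂ CB]
2. D_y = 69/10  [C, B, D are collinear ∩ AD ⟂ CB]
   → D = (-7/10, 69/10)

D = (-7/10, 69/10)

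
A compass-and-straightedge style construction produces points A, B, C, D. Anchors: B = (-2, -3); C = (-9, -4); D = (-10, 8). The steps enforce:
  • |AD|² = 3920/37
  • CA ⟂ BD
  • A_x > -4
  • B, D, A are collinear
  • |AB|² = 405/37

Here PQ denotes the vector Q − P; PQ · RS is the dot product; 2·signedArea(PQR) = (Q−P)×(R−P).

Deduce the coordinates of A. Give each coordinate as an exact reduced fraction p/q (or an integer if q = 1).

A = (-146/37, -12/37)

1. A_x = -146/37  [B, D, A are collinear ∩ CA ⟂ BD]
2. A_y = -12/37  [B, D, A are collinear ∩ CA ⟂ BD]
   → A = (-146/37, -12/37)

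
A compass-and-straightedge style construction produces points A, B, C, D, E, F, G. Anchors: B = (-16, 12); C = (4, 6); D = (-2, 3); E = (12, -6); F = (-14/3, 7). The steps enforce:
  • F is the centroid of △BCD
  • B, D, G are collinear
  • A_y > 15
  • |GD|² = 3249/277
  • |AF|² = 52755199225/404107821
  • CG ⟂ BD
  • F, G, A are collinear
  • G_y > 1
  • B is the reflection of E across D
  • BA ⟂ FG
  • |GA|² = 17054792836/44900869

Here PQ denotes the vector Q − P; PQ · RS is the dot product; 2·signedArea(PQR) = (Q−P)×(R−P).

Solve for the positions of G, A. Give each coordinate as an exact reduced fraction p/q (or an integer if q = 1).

1. G_x = 244/277  [B, D, G are collinear ∩ CG ⟂ BD]
2. G_y = 318/277  [B, D, G are collinear ∩ CG ⟂ BD]
   → G = (244/277, 318/277)
3. A_x = -562486672/44900869  [F, G, A are collinear ∩ BA ⟂ FG]
4. A_y = 686625468/44900869  [F, G, A are collinear ∩ BA ⟂ FG]
   → A = (-562486672/44900869, 686625468/44900869)

A = (-562486672/44900869, 686625468/44900869)
G = (244/277, 318/277)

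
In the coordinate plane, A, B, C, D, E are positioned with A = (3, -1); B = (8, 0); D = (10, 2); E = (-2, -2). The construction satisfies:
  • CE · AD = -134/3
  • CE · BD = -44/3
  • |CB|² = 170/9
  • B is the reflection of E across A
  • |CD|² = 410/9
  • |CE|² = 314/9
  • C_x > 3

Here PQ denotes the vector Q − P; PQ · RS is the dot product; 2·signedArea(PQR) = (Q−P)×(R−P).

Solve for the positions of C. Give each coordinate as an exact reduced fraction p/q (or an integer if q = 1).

1. C_x = 11/3  [CE · BD = -44/3 ∩ CE · AD = -134/3]
2. C_y = -1/3  [CE · BD = -44/3 ∩ CE · AD = -134/3]
   → C = (11/3, -1/3)

C = (11/3, -1/3)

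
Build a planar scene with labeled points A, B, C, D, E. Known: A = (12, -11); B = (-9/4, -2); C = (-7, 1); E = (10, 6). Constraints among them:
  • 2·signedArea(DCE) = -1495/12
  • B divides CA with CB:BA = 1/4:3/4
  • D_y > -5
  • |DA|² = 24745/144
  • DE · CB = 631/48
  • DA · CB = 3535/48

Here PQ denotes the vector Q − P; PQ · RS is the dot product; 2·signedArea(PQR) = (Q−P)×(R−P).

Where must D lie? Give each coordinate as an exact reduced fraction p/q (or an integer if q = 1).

1. D_x = 11/12  [2·signedArea(DCE) = -1495/12 ∩ DE · CB = 631/48]
2. D_y = -4  [2·signedArea(DCE) = -1495/12 ∩ DE · CB = 631/48]
   → D = (11/12, -4)

D = (11/12, -4)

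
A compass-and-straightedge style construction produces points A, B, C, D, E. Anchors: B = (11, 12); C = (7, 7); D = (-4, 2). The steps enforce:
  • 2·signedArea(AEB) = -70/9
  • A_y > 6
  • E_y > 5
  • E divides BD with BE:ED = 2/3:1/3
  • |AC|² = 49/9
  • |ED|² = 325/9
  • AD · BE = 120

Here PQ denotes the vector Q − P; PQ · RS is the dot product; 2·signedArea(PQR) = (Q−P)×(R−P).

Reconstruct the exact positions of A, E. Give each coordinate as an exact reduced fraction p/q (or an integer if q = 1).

A = (14/3, 7)
E = (1, 16/3)

1. E_x = 1  [E divides BD with BE:ED = 2/3:1/3]
2. E_y = 16/3  [E divides BD with BE:ED = 2/3:1/3]
   → E = (1, 16/3)
3. A_x = 14/3  [2·signedArea(AEB) = -70/9 ∩ AD · BE = 120]
4. A_y = 7  [2·signedArea(AEB) = -70/9 ∩ AD · BE = 120]
   → A = (14/3, 7)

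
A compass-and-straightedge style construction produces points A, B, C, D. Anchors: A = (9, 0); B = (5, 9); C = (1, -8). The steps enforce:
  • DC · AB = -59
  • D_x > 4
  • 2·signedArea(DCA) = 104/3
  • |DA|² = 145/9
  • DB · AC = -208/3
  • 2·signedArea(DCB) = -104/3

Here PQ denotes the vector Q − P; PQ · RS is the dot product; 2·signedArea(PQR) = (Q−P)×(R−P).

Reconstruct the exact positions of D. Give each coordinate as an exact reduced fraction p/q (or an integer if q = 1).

D = (5, 1/3)

1. D_x = 5  [2·signedArea(DCB) = -104/3 ∩ DB · AC = -208/3]
2. D_y = 1/3  [2·signedArea(DCB) = -104/3 ∩ DB · AC = -208/3]
   → D = (5, 1/3)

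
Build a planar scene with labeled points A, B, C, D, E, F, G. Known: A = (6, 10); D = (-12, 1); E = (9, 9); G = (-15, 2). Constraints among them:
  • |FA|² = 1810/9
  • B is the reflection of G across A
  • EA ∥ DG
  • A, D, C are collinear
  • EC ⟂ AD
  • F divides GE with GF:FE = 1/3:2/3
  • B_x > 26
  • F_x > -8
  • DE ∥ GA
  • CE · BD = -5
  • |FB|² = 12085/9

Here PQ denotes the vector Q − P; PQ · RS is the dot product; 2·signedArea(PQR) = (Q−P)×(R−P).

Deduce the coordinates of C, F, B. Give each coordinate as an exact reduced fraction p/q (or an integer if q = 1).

B = (27, 18)
C = (8, 11)
F = (-7, 13/3)

1. C_x = 8  [A, D, C are collinear ∩ EC ⟂ AD]
2. C_y = 11  [A, D, C are collinear ∩ EC ⟂ AD]
   → C = (8, 11)
3. F_x = -7  [F divides GE with GF:FE = 1/3:2/3]
4. F_y = 13/3  [F divides GE with GF:FE = 1/3:2/3]
   → F = (-7, 13/3)
5. B_x = 27  [B is the reflection of G across A]
6. B_y = 18  [B is the reflection of G across A]
   → B = (27, 18)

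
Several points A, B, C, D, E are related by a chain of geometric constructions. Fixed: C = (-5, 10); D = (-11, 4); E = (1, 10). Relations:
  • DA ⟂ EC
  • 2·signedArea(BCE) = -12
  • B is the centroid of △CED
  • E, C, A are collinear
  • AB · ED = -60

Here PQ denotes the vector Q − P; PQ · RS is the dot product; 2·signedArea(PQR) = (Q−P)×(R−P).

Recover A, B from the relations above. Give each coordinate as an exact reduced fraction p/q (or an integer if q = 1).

1. A_x = -11  [E, C, A are collinear ∩ DA ⟂ EC]
2. A_y = 10  [E, C, A are collinear ∩ DA ⟂ EC]
   → A = (-11, 10)
3. B_x = -5  [B is the centroid of △CED]
4. B_y = 8  [B is the centroid of △CED]
   → B = (-5, 8)

A = (-11, 10)
B = (-5, 8)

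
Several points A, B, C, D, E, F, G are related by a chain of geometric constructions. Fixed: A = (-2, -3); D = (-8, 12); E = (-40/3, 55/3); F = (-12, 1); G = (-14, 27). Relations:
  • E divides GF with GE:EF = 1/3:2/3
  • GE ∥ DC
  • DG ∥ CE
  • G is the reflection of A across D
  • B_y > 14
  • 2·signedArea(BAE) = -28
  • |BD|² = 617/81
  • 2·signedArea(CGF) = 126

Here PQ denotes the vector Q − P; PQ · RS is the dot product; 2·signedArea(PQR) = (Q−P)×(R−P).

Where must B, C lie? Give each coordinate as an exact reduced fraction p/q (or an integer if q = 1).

B = (-88/9, 127/9)
C = (-22/3, 10/3)

1. B_x = -88/9  [line -64/3·x + -34/3·y + -146/3 = 0 ∩ |BD|² = 617/81]
2. B_y = 127/9  [line -64/3·x + -34/3·y + -146/3 = 0 ∩ |BD|² = 617/81]
   → B = (-88/9, 127/9)
3. C_x = -22/3  [DG ∥ CE ∩ GE ∥ DC]
4. C_y = 10/3  [DG ∥ CE ∩ GE ∥ DC]
   → C = (-22/3, 10/3)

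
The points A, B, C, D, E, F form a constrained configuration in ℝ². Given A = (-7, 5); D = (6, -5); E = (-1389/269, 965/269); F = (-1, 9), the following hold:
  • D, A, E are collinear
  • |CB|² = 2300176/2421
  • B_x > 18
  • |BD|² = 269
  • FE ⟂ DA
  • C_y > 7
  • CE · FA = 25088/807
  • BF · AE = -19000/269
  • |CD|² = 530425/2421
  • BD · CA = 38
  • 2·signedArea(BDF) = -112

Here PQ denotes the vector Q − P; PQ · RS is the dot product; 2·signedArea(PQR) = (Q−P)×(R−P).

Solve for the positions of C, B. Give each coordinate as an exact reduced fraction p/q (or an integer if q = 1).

B = (19, -15)
C = (-1927/807, 5807/807)

1. C_x = -1927/807  [line 6·x + 4·y + -11666/807 = 0 ∩ |CD|² = 530425/2421]
2. C_y = 5807/807  [line 6·x + 4·y + -11666/807 = 0 ∩ |CD|² = 530425/2421]
   → C = (-1927/807, 5807/807)
3. B_x = 19  [BF · AE = -19000/269 ∩ BD · CA = 38]
4. B_y = -15  [BF · AE = -19000/269 ∩ BD · CA = 38]
   → B = (19, -15)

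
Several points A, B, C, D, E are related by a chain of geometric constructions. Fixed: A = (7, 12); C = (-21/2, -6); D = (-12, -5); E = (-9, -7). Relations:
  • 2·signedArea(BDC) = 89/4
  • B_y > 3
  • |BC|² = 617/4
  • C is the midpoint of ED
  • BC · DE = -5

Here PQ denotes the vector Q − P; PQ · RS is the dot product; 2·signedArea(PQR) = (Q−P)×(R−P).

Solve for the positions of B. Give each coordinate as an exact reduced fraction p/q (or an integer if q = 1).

1. B_x = -5/2  [2·signedArea(BDC) = 89/4 ∩ BC · DE = -5]
2. B_y = 7/2  [2·signedArea(BDC) = 89/4 ∩ BC · DE = -5]
   → B = (-5/2, 7/2)

B = (-5/2, 7/2)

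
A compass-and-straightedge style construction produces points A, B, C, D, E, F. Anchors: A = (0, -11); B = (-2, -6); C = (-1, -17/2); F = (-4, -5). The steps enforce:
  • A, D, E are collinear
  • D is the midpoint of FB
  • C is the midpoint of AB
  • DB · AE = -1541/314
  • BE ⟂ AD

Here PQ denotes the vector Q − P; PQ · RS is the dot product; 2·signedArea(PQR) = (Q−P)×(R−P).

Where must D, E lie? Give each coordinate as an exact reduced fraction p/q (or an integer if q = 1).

1. D_x = -3  [D is the midpoint of FB]
2. D_y = -11/2  [D is the midpoint of FB]
   → D = (-3, -11/2)
3. E_x = -402/157  [A, D, E are collinear ∩ BE ⟂ AD]
4. E_y = -990/157  [A, D, E are collinear ∩ BE ⟂ AD]
   → E = (-402/157, -990/157)

D = (-3, -11/2)
E = (-402/157, -990/157)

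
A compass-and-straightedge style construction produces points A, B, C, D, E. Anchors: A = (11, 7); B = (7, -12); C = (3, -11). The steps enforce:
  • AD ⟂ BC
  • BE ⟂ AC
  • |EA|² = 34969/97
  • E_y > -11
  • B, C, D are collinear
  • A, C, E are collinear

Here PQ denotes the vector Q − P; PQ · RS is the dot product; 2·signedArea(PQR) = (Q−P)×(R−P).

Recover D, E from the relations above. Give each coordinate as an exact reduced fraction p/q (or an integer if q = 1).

D = (107/17, -201/17)
E = (319/97, -1004/97)

1. D_x = 107/17  [B, C, D are collinear ∩ AD ⟂ BC]
2. D_y = -201/17  [B, C, D are collinear ∩ AD ⟂ BC]
   → D = (107/17, -201/17)
3. E_x = 319/97  [A, C, E are collinear ∩ BE ⟂ AC]
4. E_y = -1004/97  [A, C, E are collinear ∩ BE ⟂ AC]
   → E = (319/97, -1004/97)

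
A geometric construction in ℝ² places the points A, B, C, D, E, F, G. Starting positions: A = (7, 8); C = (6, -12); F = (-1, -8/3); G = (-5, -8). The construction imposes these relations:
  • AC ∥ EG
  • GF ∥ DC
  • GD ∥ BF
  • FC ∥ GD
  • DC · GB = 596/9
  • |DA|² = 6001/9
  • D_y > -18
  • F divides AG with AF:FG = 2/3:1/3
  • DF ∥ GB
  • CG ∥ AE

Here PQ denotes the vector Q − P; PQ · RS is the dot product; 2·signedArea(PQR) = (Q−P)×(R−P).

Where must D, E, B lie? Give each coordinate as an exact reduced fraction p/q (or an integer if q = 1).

1. D_x = 2  [GF ∥ DC ∩ FC ∥ GD]
2. D_y = -52/3  [GF ∥ DC ∩ FC ∥ GD]
   → D = (2, -52/3)
3. E_x = -4  [AC ∥ EG ∩ CG ∥ AE]
4. E_y = 12  [AC ∥ EG ∩ CG ∥ AE]
   → E = (-4, 12)
5. B_x = -8  [GD ∥ BF ∩ DF ∥ GB]
6. B_y = 20/3  [GD ∥ BF ∩ DF ∥ GB]
   → B = (-8, 20/3)

B = (-8, 20/3)
D = (2, -52/3)
E = (-4, 12)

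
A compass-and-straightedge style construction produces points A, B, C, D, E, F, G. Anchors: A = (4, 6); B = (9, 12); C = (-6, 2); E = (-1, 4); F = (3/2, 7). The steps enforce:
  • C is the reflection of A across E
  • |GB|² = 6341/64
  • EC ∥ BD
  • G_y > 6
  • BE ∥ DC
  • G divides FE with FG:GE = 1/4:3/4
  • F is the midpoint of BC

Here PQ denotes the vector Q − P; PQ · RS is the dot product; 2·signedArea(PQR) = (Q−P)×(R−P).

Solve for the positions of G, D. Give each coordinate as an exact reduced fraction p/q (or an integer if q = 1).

D = (4, 10)
G = (7/8, 25/4)

1. G_x = 7/8  [G divides FE with FG:GE = 1/4:3/4]
2. G_y = 25/4  [G divides FE with FG:GE = 1/4:3/4]
   → G = (7/8, 25/4)
3. D_x = 4  [BE ∥ DC ∩ EC ∥ BD]
4. D_y = 10  [BE ∥ DC ∩ EC ∥ BD]
   → D = (4, 10)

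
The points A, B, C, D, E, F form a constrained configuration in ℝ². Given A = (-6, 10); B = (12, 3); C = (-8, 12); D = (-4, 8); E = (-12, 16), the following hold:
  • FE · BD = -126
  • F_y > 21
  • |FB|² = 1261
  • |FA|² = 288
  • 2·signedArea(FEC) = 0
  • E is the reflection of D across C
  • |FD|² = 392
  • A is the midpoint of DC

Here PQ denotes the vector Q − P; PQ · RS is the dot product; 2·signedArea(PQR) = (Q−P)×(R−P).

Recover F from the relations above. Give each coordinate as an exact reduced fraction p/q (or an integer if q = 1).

F = (-18, 22)

1. F_x = -18  [2·signedArea(FEC) = 0 ∩ FE · BD = -126]
2. F_y = 22  [2·signedArea(FEC) = 0 ∩ FE · BD = -126]
   → F = (-18, 22)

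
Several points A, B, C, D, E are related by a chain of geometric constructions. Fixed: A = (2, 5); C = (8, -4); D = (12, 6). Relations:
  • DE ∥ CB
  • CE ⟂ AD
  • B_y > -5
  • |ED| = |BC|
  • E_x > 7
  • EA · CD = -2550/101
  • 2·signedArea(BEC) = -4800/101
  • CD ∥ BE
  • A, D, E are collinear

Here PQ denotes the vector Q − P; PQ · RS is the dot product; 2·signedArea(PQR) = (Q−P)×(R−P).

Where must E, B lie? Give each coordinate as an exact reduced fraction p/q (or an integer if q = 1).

1. E_x = 712/101  [A, D, E are collinear ∩ CE ⟂ AD]
2. E_y = 556/101  [A, D, E are collinear ∩ CE ⟂ AD]
   → E = (712/101, 556/101)
3. B_x = 308/101  [CD ∥ BE ∩ DE ∥ CB]
4. B_y = -454/101  [CD ∥ BE ∩ DE ∥ CB]
   → B = (308/101, -454/101)

B = (308/101, -454/101)
E = (712/101, 556/101)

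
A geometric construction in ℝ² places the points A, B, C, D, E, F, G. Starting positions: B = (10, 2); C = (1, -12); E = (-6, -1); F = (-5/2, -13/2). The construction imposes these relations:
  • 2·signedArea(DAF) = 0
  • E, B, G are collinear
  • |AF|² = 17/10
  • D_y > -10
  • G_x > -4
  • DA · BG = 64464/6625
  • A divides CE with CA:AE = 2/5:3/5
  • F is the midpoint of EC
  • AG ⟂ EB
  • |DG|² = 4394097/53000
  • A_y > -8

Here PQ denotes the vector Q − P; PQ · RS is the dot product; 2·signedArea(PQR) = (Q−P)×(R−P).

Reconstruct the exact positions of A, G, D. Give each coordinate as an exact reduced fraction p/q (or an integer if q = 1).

A = (-9/5, -38/5)
D = (-3/4, -37/4)
G = (-4158/1325, -614/1325)

1. A_x = -9/5  [A divides CE with CA:AE = 2/5:3/5]
2. A_y = -38/5  [A divides CE with CA:AE = 2/5:3/5]
   → A = (-9/5, -38/5)
3. G_x = -4158/1325  [E, B, G are collinear ∩ AG ⟂ EB]
4. G_y = -614/1325  [E, B, G are collinear ∩ AG ⟂ EB]
   → G = (-4158/1325, -614/1325)
5. D_x = -3/4  [2·signedArea(DAF) = 0 ∩ DA · BG = 64464/6625]
6. D_y = -37/4  [2·signedArea(DAF) = 0 ∩ DA · BG = 64464/6625]
   → D = (-3/4, -37/4)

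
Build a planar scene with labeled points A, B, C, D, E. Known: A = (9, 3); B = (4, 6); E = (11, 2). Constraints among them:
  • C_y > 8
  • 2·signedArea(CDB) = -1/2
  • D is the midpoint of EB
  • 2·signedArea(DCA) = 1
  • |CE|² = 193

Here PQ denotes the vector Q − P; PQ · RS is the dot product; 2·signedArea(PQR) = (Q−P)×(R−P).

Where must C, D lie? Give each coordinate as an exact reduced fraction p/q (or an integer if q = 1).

1. D_x = 15/2  [D is the midpoint of EB]
2. D_y = 4  [D is the midpoint of EB]
   → D = (15/2, 4)
3. C_x = -1  [2·signedArea(CDB) = -1/2 ∩ 2·signedArea(DCA) = 1]
4. C_y = 9  [2·signedArea(CDB) = -1/2 ∩ 2·signedArea(DCA) = 1]
   → C = (-1, 9)

C = (-1, 9)
D = (15/2, 4)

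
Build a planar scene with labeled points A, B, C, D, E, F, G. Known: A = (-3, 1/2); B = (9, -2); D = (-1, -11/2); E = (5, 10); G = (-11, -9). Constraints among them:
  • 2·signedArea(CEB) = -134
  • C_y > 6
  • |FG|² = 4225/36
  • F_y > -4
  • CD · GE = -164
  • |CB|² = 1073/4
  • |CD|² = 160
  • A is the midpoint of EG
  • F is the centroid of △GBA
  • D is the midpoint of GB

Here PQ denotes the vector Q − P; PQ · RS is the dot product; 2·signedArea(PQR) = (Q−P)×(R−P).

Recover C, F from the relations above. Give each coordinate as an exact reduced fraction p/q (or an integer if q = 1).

C = (-5, 13/2)
F = (-5/3, -7/2)

1. C_x = -5  [2·signedArea(CEB) = -134 ∩ CD · GE = -164]
2. C_y = 13/2  [2·signedArea(CEB) = -134 ∩ CD · GE = -164]
   → C = (-5, 13/2)
3. F_x = -5/3  [F is the centroid of △GBA]
4. F_y = -7/2  [F is the centroid of △GBA]
   → F = (-5/3, -7/2)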